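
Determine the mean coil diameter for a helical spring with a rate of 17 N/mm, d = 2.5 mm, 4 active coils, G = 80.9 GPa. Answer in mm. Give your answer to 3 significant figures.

18.0 mm

D = (Gd⁴/(8N_a·k))^(1/3) = (80.9×10³·2.5⁴/(8·4·17))^(1/3)
  = (5809.11)^(1/3) = 17.9764 mm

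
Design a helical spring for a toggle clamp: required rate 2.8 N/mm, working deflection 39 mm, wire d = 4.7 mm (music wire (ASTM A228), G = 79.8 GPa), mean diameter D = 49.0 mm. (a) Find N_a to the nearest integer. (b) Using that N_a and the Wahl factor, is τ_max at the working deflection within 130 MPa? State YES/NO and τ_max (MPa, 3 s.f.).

N_a = Gd⁴/(8D³k) = (79.8×10³)(4.7⁴)/(8·49.0³·2.8) = 14.78 → N_a = 15
Actual rate k = Gd⁴/(8D³·15) = 2.7582 N/mm
Working load F = kδ = 2.7582·39 = 107.57 N
C = 49.0/4.7 = 10.4255; K_W = (4C−1)/(4C−4)+0.615/C = 1.1386
τ_max = K_W·8FD/(πd³) = 1.1386·129.28 = 147.19 MPa
τ_max > 130 MPa → exceeds allowable

(a) 15 coils; (b) NO, τ_max = 147 MPa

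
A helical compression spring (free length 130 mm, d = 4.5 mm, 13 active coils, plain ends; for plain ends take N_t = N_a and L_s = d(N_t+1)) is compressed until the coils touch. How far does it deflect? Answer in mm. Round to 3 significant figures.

N_t = 13; L_s = 4.5·14 = 63 mm
δ_solid = L₀ − L_s = 130 − 63 = 67 mm

67.0 mm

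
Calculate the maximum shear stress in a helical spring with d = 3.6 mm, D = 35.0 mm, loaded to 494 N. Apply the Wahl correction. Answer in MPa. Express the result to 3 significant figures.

1080 MPa

Spring index C = D/d = 35.0/3.6 = 9.7222
K_W = (4C−1)/(4C−4) + 0.615/C = 37.889/34.889 + 0.0633 = 1.1492
τ₀ = 8FD/(πd³) = 8·494·35.0/(π·3.6³) = 138320/146.57 = 943.69 MPa
τ_max = K·τ₀ = 1.1492 × 943.69 = 1084.5 MPa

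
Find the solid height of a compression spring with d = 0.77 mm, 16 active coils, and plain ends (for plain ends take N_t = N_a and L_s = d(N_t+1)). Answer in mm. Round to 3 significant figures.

13.1 mm

plain ends: N_t = N_a = 16
L_s = d·(N_t+1) = 0.77 × 17 = 13.09 mm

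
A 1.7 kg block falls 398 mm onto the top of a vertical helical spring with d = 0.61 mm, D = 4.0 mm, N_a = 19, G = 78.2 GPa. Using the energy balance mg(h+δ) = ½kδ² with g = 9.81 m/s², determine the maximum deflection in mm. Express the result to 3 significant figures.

k = Gd⁴/(8D³N_a) = (78.2×10³)(0.61⁴)/(8·4.0³·19) = 1.113 N/mm
W = mg = 1.7 × 9.81 = 16.677 N
½kδ² − Wδ − Wh = 0 → δ = (W + √(W² + 2kWh))/k
δ = (16.677 + √(278.12 + 14775.2))/1.113 = (16.677 + 122.69)/1.113 = 125.22 mm

125 mm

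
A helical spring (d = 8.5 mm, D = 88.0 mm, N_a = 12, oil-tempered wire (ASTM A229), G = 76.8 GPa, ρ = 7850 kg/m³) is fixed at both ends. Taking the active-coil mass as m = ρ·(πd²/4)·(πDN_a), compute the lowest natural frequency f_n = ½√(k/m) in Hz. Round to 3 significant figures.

32.2 Hz

k = Gd⁴/(8D³N_a) = (76.8×10³)(8.5⁴)/(8·88.0³·12) = 6.128 N/mm = 6128 N/m
Wire length L = πDN_a = π·88.0·12 = 3317.5 mm
m = ρ·(πd²/4)·L = 7850 × 56.745×10⁻⁶ m² × 3.3175 m = 1.4778 kg
f_n = ½√(k/m) = 0.5·√(6128/1.4778) = 0.5·√(4146.7) = 32.198 Hz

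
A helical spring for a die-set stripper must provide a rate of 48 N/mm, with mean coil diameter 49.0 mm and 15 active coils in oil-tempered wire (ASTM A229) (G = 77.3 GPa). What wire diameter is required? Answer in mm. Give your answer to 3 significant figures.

9.68 mm

d = (8D³N_a·k / G)^(1/4) = (8·49.0³·15·48 / (77.3×10³))^0.25
  = (8766.6)^0.25 = 9.6763 mm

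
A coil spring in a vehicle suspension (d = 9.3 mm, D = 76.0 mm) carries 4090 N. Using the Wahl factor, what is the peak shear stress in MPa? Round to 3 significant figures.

1160 MPa

Spring index C = D/d = 76.0/9.3 = 8.1720
K_W = (4C−1)/(4C−4) + 0.615/C = 31.688/28.688 + 0.0753 = 1.1798
τ₀ = 8FD/(πd³) = 8·4090·76.0/(π·9.3³) = 2.48672e+06/2527 = 984.07 MPa
τ_max = K·τ₀ = 1.1798 × 984.07 = 1161 MPa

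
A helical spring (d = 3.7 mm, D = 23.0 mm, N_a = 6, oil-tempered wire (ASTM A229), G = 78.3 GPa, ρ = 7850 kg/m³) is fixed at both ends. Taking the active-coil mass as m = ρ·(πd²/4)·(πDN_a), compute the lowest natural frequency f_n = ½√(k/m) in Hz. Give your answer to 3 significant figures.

k = Gd⁴/(8D³N_a) = (78.3×10³)(3.7⁴)/(8·23.0³·6) = 25.127 N/mm = 25127 N/m
Wire length L = πDN_a = π·23.0·6 = 433.54 mm
m = ρ·(πd²/4)·L = 7850 × 10.752×10⁻⁶ m² × 0.43354 m = 0.036592 kg
f_n = ½√(k/m) = 0.5·√(25127/0.036592) = 0.5·√(6.8668e+05) = 414.33 Hz

414 Hz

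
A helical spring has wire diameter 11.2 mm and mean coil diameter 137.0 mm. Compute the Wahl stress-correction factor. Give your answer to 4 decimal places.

1.1171

C = D/d = 137.0/11.2 = 12.2321
K_W = (4C−1)/(4C−4) + 0.615/C = 47.929/44.929 + 0.0503 = 1.1171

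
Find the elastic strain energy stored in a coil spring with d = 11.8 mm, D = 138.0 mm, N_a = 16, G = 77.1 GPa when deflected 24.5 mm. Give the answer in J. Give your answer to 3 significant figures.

1.33 J

k = Gd⁴/(8D³N_a) = (77.1×10³)(11.8⁴)/(8·138.0³·16) = 4.4436 N/mm
U = ½kδ² = 0.5 × 4.4436 × 24.5² = 1333.6 N·mm = 1.3336 J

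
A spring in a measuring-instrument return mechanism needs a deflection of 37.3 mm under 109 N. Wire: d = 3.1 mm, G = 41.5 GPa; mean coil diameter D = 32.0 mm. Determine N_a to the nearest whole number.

5

Required rate k = F/δ = 109/37.3 = 2.9223 N/mm
N_a = Gd⁴/(8D³k) = (41.5×10³ × 3.1⁴)/(8 × 32.0³ × 2.9223)
    = 3.83261e+06 / 766051 = 5.003 → 5 coils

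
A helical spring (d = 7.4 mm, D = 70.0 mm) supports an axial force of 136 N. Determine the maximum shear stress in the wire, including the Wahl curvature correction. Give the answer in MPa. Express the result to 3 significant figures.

Spring index C = D/d = 70.0/7.4 = 9.4595
K_W = (4C−1)/(4C−4) + 0.615/C = 36.838/33.838 + 0.0650 = 1.1537
τ₀ = 8FD/(πd³) = 8·136·70.0/(π·7.4³) = 76160/1273 = 59.825 MPa
τ_max = K·τ₀ = 1.1537 × 59.825 = 69.018 MPa

69.0 MPa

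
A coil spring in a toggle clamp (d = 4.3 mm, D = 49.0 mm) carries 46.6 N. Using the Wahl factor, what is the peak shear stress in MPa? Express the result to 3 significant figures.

82.4 MPa

Spring index C = D/d = 49.0/4.3 = 11.3953
K_W = (4C−1)/(4C−4) + 0.615/C = 44.581/41.581 + 0.0540 = 1.1261
τ₀ = 8FD/(πd³) = 8·46.6·49.0/(π·4.3³) = 18267.2/249.78 = 73.134 MPa
τ_max = K·τ₀ = 1.1261 × 73.134 = 82.357 MPa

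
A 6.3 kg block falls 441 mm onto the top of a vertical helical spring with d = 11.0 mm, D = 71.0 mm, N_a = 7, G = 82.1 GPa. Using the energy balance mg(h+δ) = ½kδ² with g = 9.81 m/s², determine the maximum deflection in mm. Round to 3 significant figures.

31.2 mm

k = Gd⁴/(8D³N_a) = (82.1×10³)(11.0⁴)/(8·71.0³·7) = 59.972 N/mm
W = mg = 6.3 × 9.81 = 61.803 N
½kδ² − Wδ − Wh = 0 → δ = (W + √(W² + 2kWh))/k
δ = (61.803 + √(3819.6 + 3.26911e+06))/59.972 = (61.803 + 1809.1)/59.972 = 31.196 mm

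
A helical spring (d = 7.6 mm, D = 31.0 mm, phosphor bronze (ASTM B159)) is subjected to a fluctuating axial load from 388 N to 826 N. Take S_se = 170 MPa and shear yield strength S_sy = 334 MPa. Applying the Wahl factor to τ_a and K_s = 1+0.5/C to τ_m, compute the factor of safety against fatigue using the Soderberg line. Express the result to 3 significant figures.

C = D/d = 31.0/7.6 = 4.0789; K_W = (4C−1)/(4C−4)+0.615/C = 1.3944; K_s = 1+0.5/C = 1.1226
F_a = (F_max−F_min)/2 = 219 N; F_m = (F_max+F_min)/2 = 607 N
τ_a = K_W·8F_aD/(πd³) = 1.3944 × 39.383 = 54.914 MPa
τ_m = K_s·8F_mD/(πd³) = 1.1226 × 109.16 = 122.54 MPa
Soderberg: 1/n_f = τ_a/S_se + τ_m/S_sy = 54.914/170 + 122.54/334 = 0.32302 + 0.36688 = 0.6899
n_f = 1/0.6899 = 1.449

1.45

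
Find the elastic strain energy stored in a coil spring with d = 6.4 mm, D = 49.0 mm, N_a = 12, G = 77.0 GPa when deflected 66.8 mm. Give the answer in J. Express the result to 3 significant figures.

k = Gd⁴/(8D³N_a) = (77.0×10³)(6.4⁴)/(8·49.0³·12) = 11.438 N/mm
U = ½kδ² = 0.5 × 11.438 × 66.8² = 25520 N·mm = 25.52 J

25.5 J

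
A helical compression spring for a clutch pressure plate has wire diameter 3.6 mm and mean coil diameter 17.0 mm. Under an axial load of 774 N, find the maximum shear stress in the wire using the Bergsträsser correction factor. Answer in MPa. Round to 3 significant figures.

944 MPa

Spring index C = D/d = 17.0/3.6 = 4.7222
K_B = (4C+2)/(4C−3) = 20.889/15.889 = 1.3147
τ₀ = 8FD/(πd³) = 8·774·17.0/(π·3.6³) = 105264/146.57 = 718.16 MPa
τ_max = K·τ₀ = 1.3147 × 718.16 = 944.16 MPa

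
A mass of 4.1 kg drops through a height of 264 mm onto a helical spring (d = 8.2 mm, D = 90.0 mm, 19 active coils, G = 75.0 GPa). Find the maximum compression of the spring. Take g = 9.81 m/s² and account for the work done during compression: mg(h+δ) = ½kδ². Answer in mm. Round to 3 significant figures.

97.5 mm

k = Gd⁴/(8D³N_a) = (75.0×10³)(8.2⁴)/(8·90.0³·19) = 3.0602 N/mm
W = mg = 4.1 × 9.81 = 40.221 N
½kδ² − Wδ − Wh = 0 → δ = (W + √(W² + 2kWh))/k
δ = (40.221 + √(1617.7 + 64987.9))/3.0602 = (40.221 + 258.08)/3.0602 = 97.479 mm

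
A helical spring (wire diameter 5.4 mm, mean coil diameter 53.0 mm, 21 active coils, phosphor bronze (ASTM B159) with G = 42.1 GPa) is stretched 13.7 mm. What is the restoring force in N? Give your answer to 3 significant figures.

k = Gd⁴/(8D³N_a) = (42.1×10³)(5.4⁴)/(8·53.0³·21) = 1.4313 N/mm
F = k·δ = 1.4313 × 13.7 = 19.608 N

19.6 N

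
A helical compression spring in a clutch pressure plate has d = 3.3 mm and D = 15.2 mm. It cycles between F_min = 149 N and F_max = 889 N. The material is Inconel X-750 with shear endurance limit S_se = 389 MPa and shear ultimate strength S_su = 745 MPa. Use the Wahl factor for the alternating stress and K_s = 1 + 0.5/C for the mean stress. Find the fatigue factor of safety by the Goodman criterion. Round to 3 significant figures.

C = D/d = 15.2/3.3 = 4.6061; K_W = (4C−1)/(4C−4)+0.615/C = 1.3415; K_s = 1+0.5/C = 1.1086
F_a = (F_max−F_min)/2 = 370 N; F_m = (F_max+F_min)/2 = 519 N
τ_a = K_W·8F_aD/(πd³) = 1.3415 × 398.51 = 534.61 MPa
τ_m = K_s·8F_mD/(πd³) = 1.1086 × 559 = 619.68 MPa
Goodman: 1/n_f = τ_a/S_se + τ_m/S_su = 534.61/389 + 619.68/745 = 1.37431 + 0.83178 = 2.2061
n_f = 1/2.2061 = 0.4533

0.453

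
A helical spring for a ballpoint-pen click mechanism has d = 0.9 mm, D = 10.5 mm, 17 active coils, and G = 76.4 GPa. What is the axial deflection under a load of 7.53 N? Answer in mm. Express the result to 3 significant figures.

k = Gd⁴/(8D³N_a) = (76.4×10³)(0.9⁴)/(8·10.5³·17) = 0.31839 N/mm
δ = F/k = 7.53 / 0.31839 = 23.65 mm

23.7 mm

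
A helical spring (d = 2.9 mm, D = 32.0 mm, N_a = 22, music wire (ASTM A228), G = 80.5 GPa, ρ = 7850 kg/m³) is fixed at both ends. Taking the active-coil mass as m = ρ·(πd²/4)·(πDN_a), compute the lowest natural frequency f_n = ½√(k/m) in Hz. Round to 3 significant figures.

46.4 Hz

k = Gd⁴/(8D³N_a) = (80.5×10³)(2.9⁴)/(8·32.0³·22) = 0.98725 N/mm = 987.25 N/m
Wire length L = πDN_a = π·32.0·22 = 2211.7 mm
m = ρ·(πd²/4)·L = 7850 × 6.6052×10⁻⁶ m² × 2.2117 m = 0.11468 kg
f_n = ½√(k/m) = 0.5·√(987.25/0.11468) = 0.5·√(8608.9) = 46.392 Hz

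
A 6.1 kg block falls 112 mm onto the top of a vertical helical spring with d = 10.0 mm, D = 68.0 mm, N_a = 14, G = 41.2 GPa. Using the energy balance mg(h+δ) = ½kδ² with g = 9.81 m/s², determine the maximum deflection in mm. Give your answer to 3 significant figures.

39.3 mm

k = Gd⁴/(8D³N_a) = (41.2×10³)(10.0⁴)/(8·68.0³·14) = 11.699 N/mm
W = mg = 6.1 × 9.81 = 59.841 N
½kδ² − Wδ − Wh = 0 → δ = (W + √(W² + 2kWh))/k
δ = (59.841 + √(3580.9 + 156819))/11.699 = (59.841 + 400.5)/11.699 = 39.348 mm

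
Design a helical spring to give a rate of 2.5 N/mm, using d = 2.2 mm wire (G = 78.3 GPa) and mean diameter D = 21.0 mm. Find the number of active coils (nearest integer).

N_a = Gd⁴/(8D³k) = (78.3×10³ × 2.2⁴)/(8 × 21.0³ × 2.5)
    = 1.83422e+06 / 185220 = 9.903 → 10 coils

10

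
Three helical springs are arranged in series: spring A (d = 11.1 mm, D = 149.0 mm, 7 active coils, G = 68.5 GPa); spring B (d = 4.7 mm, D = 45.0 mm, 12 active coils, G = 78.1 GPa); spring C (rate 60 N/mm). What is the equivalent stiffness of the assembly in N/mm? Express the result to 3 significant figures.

2.36 N/mm

k_A = Gd⁴/(8D³N_a) = (68.5×10³)(11.1⁴)/(8·149.0³·7) = 5.6135 N/mm
k_B = Gd⁴/(8D³N_a) = (78.1×10³)(4.7⁴)/(8·45.0³·12) = 4.3565 N/mm
Series: 1/k_eq = 1/5.6135 + 1/4.3565 + 1/60 = 0.42435; k_eq = 2.3565 N/mm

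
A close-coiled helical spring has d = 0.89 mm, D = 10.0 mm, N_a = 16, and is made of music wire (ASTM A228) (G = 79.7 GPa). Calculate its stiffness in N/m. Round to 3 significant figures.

k = Gd⁴/(8D³N_a) = (79.7×10³ × 0.89⁴) / (8 × 10.0³ × 16)
  = 50005.6 / 128000 = 0.39067 N/mm = 390.67 N/m

391 N/m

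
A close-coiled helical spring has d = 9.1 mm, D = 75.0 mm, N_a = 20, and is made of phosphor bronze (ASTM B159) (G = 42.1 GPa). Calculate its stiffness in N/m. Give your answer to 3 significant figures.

k = Gd⁴/(8D³N_a) = (42.1×10³ × 9.1⁴) / (8 × 75.0³ × 20)
  = 2.88701e+08 / 6.75e+07 = 4.277 N/mm = 4277 N/m

4280 N/m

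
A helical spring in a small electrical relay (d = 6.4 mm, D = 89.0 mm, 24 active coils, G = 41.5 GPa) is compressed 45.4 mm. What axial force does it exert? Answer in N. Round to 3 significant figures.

23.4 N

k = Gd⁴/(8D³N_a) = (41.5×10³)(6.4⁴)/(8·89.0³·24) = 0.5144 N/mm
F = k·δ = 0.5144 × 45.4 = 23.354 N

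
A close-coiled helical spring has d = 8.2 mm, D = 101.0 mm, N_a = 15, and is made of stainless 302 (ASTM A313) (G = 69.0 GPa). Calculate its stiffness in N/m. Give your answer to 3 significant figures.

k = Gd⁴/(8D³N_a) = (69.0×10³ × 8.2⁴) / (8 × 101.0³ × 15)
  = 3.11964e+08 / 1.23636e+08 = 2.5232 N/mm = 2523.2 N/m

2520 N/m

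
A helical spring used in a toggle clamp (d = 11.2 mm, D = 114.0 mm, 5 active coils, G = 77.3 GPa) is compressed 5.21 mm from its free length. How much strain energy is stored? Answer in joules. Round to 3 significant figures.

0.279 J

k = Gd⁴/(8D³N_a) = (77.3×10³)(11.2⁴)/(8·114.0³·5) = 20.525 N/mm
U = ½kδ² = 0.5 × 20.525 × 5.21² = 278.56 N·mm = 0.27856 J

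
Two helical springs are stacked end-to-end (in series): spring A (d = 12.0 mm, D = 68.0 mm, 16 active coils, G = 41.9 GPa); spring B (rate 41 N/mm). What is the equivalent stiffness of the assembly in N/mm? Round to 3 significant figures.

k_A = Gd⁴/(8D³N_a) = (41.9×10³)(12.0⁴)/(8·68.0³·16) = 21.587 N/mm
Series: 1/k_eq = 1/21.587 + 1/41 = 0.070713; k_eq = 14.142 N/mm

14.1 N/mm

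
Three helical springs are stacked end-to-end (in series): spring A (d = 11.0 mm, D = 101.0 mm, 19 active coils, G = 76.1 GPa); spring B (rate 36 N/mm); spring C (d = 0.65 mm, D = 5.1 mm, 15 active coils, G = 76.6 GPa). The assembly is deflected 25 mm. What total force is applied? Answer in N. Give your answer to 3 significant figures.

k_A = Gd⁴/(8D³N_a) = (76.1×10³)(11.0⁴)/(8·101.0³·19) = 7.1146 N/mm
k_C = Gd⁴/(8D³N_a) = (76.6×10³)(0.65⁴)/(8·5.1³·15) = 0.85899 N/mm
Series: 1/k_eq = 1/7.1146 + 1/36 + 1/0.85899 = 1.3325; k_eq = 0.75048 N/mm
F = k_eq·δ = 0.75048·25 = 18.762 N

18.8 N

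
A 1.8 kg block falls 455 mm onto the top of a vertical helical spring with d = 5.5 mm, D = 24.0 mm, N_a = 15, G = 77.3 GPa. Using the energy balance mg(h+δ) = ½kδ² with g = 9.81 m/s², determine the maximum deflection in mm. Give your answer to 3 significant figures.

k = Gd⁴/(8D³N_a) = (77.3×10³)(5.5⁴)/(8·24.0³·15) = 42.64 N/mm
W = mg = 1.8 × 9.81 = 17.658 N
½kδ² − Wδ − Wh = 0 → δ = (W + √(W² + 2kWh))/k
δ = (17.658 + √(311.8 + 685170))/42.64 = (17.658 + 827.94)/42.64 = 19.831 mm

19.8 mm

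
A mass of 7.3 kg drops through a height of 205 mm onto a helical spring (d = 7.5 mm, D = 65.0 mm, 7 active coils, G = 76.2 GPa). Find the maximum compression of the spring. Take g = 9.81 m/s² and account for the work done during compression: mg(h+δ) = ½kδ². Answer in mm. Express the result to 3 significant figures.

k = Gd⁴/(8D³N_a) = (76.2×10³)(7.5⁴)/(8·65.0³·7) = 15.677 N/mm
W = mg = 7.3 × 9.81 = 71.613 N
½kδ² − Wδ − Wh = 0 → δ = (W + √(W² + 2kWh))/k
δ = (71.613 + √(5128.4 + 460307))/15.677 = (71.613 + 682.23)/15.677 = 48.085 mm

48.1 mm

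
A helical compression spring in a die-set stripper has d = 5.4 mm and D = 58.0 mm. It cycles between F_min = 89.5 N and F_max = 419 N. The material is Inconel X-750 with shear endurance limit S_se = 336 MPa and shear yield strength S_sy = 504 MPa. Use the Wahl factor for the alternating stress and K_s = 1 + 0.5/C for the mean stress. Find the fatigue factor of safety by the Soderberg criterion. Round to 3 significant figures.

0.983

C = D/d = 58.0/5.4 = 10.7407; K_W = (4C−1)/(4C−4)+0.615/C = 1.1343; K_s = 1+0.5/C = 1.0466
F_a = (F_max−F_min)/2 = 164.75 N; F_m = (F_max+F_min)/2 = 254.25 N
τ_a = K_W·8F_aD/(πd³) = 1.1343 × 154.53 = 175.28 MPa
τ_m = K_s·8F_mD/(πd³) = 1.0466 × 238.48 = 249.58 MPa
Soderberg: 1/n_f = τ_a/S_se + τ_m/S_sy = 175.28/336 + 249.58/504 = 0.52166 + 0.49520 = 1.0169
n_f = 1/1.0169 = 0.9834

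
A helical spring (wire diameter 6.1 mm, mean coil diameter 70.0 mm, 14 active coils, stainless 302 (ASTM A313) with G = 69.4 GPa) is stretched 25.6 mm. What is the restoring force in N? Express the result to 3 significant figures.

64.0 N

k = Gd⁴/(8D³N_a) = (69.4×10³)(6.1⁴)/(8·70.0³·14) = 2.5013 N/mm
F = k·δ = 2.5013 × 25.6 = 64.033 N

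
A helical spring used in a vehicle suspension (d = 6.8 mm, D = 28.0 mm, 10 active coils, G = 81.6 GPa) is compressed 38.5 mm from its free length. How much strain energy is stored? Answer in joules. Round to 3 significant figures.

73.6 J

k = Gd⁴/(8D³N_a) = (81.6×10³)(6.8⁴)/(8·28.0³·10) = 99.349 N/mm
U = ½kδ² = 0.5 × 99.349 × 38.5² = 73630 N·mm = 73.63 J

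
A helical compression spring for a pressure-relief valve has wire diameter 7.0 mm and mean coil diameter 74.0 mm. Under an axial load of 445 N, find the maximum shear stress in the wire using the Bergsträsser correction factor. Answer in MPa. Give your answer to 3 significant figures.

Spring index C = D/d = 74.0/7.0 = 10.5714
K_B = (4C+2)/(4C−3) = 44.286/39.286 = 1.1273
τ₀ = 8FD/(πd³) = 8·445·74.0/(π·7.0³) = 263440/1077.6 = 244.48 MPa
τ_max = K·τ₀ = 1.1273 × 244.48 = 275.59 MPa

276 MPa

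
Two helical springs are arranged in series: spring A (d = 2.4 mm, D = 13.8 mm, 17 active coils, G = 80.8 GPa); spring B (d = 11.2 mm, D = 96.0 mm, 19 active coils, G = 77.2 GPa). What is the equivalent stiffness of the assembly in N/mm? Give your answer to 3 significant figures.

4.10 N/mm

k_A = Gd⁴/(8D³N_a) = (80.8×10³)(2.4⁴)/(8·13.8³·17) = 7.5003 N/mm
k_B = Gd⁴/(8D³N_a) = (77.2×10³)(11.2⁴)/(8·96.0³·19) = 9.033 N/mm
Series: 1/k_eq = 1/7.5003 + 1/9.033 = 0.24403; k_eq = 4.0978 N/mm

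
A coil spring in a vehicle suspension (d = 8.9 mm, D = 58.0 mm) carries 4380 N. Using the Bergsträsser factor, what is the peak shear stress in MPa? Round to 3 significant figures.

1120 MPa

Spring index C = D/d = 58.0/8.9 = 6.5169
K_B = (4C+2)/(4C−3) = 28.067/23.067 = 1.2168
τ₀ = 8FD/(πd³) = 8·4380·58.0/(π·8.9³) = 2.03232e+06/2214.7 = 917.64 MPa
τ_max = K·τ₀ = 1.2168 × 917.64 = 1116.5 MPa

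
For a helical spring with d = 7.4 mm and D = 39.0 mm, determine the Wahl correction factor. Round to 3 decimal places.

1.292

C = D/d = 39.0/7.4 = 5.2703
K_W = (4C−1)/(4C−4) + 0.615/C = 20.081/17.081 + 0.1167 = 1.2923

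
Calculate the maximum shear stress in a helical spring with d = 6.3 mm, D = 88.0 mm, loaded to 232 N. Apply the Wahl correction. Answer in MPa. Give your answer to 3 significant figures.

229 MPa

Spring index C = D/d = 88.0/6.3 = 13.9683
K_W = (4C−1)/(4C−4) + 0.615/C = 54.873/51.873 + 0.0440 = 1.1019
τ₀ = 8FD/(πd³) = 8·232·88.0/(π·6.3³) = 163328/785.55 = 207.92 MPa
τ_max = K·τ₀ = 1.1019 × 207.92 = 229.1 MPa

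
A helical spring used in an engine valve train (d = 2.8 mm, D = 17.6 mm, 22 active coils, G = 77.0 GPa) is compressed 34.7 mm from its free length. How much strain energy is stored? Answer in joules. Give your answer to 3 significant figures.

2.97 J

k = Gd⁴/(8D³N_a) = (77.0×10³)(2.8⁴)/(8·17.6³·22) = 4.9326 N/mm
U = ½kδ² = 0.5 × 4.9326 × 34.7² = 2969.6 N·mm = 2.9696 J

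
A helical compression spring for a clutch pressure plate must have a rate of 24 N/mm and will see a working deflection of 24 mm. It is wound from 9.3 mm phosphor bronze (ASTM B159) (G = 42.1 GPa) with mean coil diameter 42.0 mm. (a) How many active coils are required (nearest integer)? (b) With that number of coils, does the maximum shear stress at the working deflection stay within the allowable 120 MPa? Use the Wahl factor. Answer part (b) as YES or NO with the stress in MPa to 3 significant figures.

(a) 22 coils; (b) YES, τ_max = 104 MPa

N_a = Gd⁴/(8D³k) = (42.1×10³)(9.3⁴)/(8·42.0³·24) = 22.14 → N_a = 22
Actual rate k = Gd⁴/(8D³·22) = 24.152 N/mm
Working load F = kδ = 24.152·24 = 579.65 N
C = 42.0/9.3 = 4.5161; K_W = (4C−1)/(4C−4)+0.615/C = 1.3495
τ_max = K_W·8FD/(πd³) = 1.3495·77.074 = 104.01 MPa
τ_max ≤ 120 MPa → acceptable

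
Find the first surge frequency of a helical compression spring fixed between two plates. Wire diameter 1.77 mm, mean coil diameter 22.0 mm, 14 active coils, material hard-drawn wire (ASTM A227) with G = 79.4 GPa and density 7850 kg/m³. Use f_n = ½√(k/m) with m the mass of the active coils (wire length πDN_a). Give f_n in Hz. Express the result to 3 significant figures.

93.5 Hz

k = Gd⁴/(8D³N_a) = (79.4×10³)(1.77⁴)/(8·22.0³·14) = 0.65347 N/mm = 653.47 N/m
Wire length L = πDN_a = π·22.0·14 = 967.61 mm
m = ρ·(πd²/4)·L = 7850 × 2.4606×10⁻⁶ m² × 0.96761 m = 0.01869 kg
f_n = ½√(k/m) = 0.5·√(653.47/0.01869) = 0.5·√(34964) = 93.493 Hz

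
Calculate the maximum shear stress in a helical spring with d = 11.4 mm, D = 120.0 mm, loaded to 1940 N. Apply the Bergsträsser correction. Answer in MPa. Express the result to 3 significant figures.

451 MPa

Spring index C = D/d = 120.0/11.4 = 10.5263
K_B = (4C+2)/(4C−3) = 44.105/39.105 = 1.1279
τ₀ = 8FD/(πd³) = 8·1940·120.0/(π·11.4³) = 1.8624e+06/4654.4 = 400.14 MPa
τ_max = K·τ₀ = 1.1279 × 400.14 = 451.3 MPa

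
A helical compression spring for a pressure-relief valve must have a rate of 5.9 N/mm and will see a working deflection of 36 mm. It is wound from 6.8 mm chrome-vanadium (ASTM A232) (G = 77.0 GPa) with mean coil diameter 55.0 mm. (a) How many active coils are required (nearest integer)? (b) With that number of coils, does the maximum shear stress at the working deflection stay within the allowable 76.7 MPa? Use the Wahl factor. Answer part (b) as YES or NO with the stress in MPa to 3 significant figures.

N_a = Gd⁴/(8D³k) = (77.0×10³)(6.8⁴)/(8·55.0³·5.9) = 20.97 → N_a = 21
Actual rate k = Gd⁴/(8D³·21) = 5.8902 N/mm
Working load F = kδ = 5.8902·36 = 212.05 N
C = 55.0/6.8 = 8.0882; K_W = (4C−1)/(4C−4)+0.615/C = 1.1818
τ_max = K_W·8FD/(πd³) = 1.1818·94.451 = 111.63 MPa
τ_max > 76.7 MPa → exceeds allowable

(a) 21 coils; (b) NO, τ_max = 112 MPa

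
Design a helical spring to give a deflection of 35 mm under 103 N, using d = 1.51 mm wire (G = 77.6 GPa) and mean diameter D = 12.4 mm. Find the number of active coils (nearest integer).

Required rate k = F/δ = 103/35 = 2.9429 N/mm
N_a = Gd⁴/(8D³k) = (77.6×10³ × 1.51⁴)/(8 × 12.4³ × 2.9429)
    = 403431 / 44887.4 = 8.988 → 9 coils

9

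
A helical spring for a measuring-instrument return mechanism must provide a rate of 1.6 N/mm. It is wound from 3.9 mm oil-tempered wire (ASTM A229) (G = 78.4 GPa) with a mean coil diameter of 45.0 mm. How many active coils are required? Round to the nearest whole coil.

N_a = Gd⁴/(8D³k) = (78.4×10³ × 3.9⁴)/(8 × 45.0³ × 1.6)
    = 1.81374e+07 / 1.1664e+06 = 15.55 → 16 coils

16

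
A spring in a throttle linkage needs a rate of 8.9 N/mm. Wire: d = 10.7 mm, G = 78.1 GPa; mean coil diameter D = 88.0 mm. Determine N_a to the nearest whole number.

N_a = Gd⁴/(8D³k) = (78.1×10³ × 10.7⁴)/(8 × 88.0³ × 8.9)
    = 1.02373e+09 / 4.85208e+07 = 21.1 → 21 coils

21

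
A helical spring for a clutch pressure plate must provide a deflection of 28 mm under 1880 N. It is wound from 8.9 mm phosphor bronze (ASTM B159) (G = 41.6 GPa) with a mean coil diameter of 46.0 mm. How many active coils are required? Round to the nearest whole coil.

5

Required rate k = F/δ = 1880/28 = 67.143 N/mm
N_a = Gd⁴/(8D³k) = (41.6×10³ × 8.9⁴)/(8 × 46.0³ × 67.143)
    = 2.61008e+08 / 5.22833e+07 = 4.992 → 5 coils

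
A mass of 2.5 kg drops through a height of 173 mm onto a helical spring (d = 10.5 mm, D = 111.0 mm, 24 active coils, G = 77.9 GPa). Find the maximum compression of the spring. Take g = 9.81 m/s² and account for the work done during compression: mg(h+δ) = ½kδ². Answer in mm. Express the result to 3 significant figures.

55.8 mm

k = Gd⁴/(8D³N_a) = (77.9×10³)(10.5⁴)/(8·111.0³·24) = 3.606 N/mm
W = mg = 2.5 × 9.81 = 24.525 N
½kδ² − Wδ − Wh = 0 → δ = (W + √(W² + 2kWh))/k
δ = (24.525 + √(601.48 + 30599.2))/3.606 = (24.525 + 176.64)/3.606 = 55.786 mm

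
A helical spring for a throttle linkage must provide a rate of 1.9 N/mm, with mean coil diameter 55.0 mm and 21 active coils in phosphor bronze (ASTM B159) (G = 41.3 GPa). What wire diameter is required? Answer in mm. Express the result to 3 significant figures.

5.99 mm

d = (8D³N_a·k / G)^(1/4) = (8·55.0³·21·1.9 / (41.3×10³))^0.25
  = (1285.9)^0.25 = 5.9883 mm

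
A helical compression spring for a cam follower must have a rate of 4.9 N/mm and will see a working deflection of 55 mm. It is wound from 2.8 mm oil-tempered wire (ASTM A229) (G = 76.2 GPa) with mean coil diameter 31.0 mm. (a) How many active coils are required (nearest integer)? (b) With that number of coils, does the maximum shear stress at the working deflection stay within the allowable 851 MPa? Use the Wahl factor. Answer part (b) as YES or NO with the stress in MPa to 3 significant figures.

(a) 4 coils; (b) NO, τ_max = 1100 MPa

N_a = Gd⁴/(8D³k) = (76.2×10³)(2.8⁴)/(8·31.0³·4.9) = 4.011 → N_a = 4
Actual rate k = Gd⁴/(8D³·4) = 4.9131 N/mm
Working load F = kδ = 4.9131·55 = 270.22 N
C = 31.0/2.8 = 11.0714; K_W = (4C−1)/(4C−4)+0.615/C = 1.1300
τ_max = K_W·8FD/(πd³) = 1.1300·971.72 = 1098.1 MPa
τ_max > 851 MPa → exceeds allowable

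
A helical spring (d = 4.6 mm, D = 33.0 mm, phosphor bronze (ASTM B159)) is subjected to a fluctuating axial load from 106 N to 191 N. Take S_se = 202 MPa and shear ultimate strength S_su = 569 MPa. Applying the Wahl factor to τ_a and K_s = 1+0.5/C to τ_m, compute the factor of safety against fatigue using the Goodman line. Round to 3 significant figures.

2.17

C = D/d = 33.0/4.6 = 7.1739; K_W = (4C−1)/(4C−4)+0.615/C = 1.2072; K_s = 1+0.5/C = 1.0697
F_a = (F_max−F_min)/2 = 42.5 N; F_m = (F_max+F_min)/2 = 148.5 N
τ_a = K_W·8F_aD/(πd³) = 1.2072 × 36.692 = 44.295 MPa
τ_m = K_s·8F_mD/(πd³) = 1.0697 × 128.21 = 137.14 MPa
Goodman: 1/n_f = τ_a/S_se + τ_m/S_su = 44.295/202 + 137.14/569 = 0.21928 + 0.24102 = 0.4603
n_f = 1/0.4603 = 2.172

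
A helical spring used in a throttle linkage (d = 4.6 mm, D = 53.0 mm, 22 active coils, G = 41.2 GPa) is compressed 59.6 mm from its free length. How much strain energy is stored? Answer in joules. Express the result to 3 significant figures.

k = Gd⁴/(8D³N_a) = (41.2×10³)(4.6⁴)/(8·53.0³·22) = 0.70403 N/mm
U = ½kδ² = 0.5 × 0.70403 × 59.6² = 1250.4 N·mm = 1.2504 J

1.25 J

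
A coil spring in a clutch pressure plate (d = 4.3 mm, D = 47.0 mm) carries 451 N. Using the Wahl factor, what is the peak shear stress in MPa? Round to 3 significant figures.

768 MPa

Spring index C = D/d = 47.0/4.3 = 10.9302
K_W = (4C−1)/(4C−4) + 0.615/C = 42.721/39.721 + 0.0563 = 1.1318
τ₀ = 8FD/(πd³) = 8·451·47.0/(π·4.3³) = 169576/249.78 = 678.91 MPa
τ_max = K·τ₀ = 1.1318 × 678.91 = 768.38 MPa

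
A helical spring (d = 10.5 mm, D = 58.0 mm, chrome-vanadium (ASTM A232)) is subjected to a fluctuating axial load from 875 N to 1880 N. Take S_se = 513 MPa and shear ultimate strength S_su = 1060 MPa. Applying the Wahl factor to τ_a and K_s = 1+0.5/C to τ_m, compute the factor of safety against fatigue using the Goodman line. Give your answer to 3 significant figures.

2.94

C = D/d = 58.0/10.5 = 5.5238; K_W = (4C−1)/(4C−4)+0.615/C = 1.2771; K_s = 1+0.5/C = 1.0905
F_a = (F_max−F_min)/2 = 502.5 N; F_m = (F_max+F_min)/2 = 1377.5 N
τ_a = K_W·8F_aD/(πd³) = 1.2771 × 64.112 = 81.879 MPa
τ_m = K_s·8F_mD/(πd³) = 1.0905 × 175.75 = 191.66 MPa
Goodman: 1/n_f = τ_a/S_se + τ_m/S_su = 81.879/513 + 191.66/1060 = 0.15961 + 0.18081 = 0.34042
n_f = 1/0.34042 = 2.938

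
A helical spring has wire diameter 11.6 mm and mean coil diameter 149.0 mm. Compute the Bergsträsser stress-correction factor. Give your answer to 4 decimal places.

1.1033

C = D/d = 149.0/11.6 = 12.8448
K_B = (4C+2)/(4C−3) = 53.379/48.379 = 1.1033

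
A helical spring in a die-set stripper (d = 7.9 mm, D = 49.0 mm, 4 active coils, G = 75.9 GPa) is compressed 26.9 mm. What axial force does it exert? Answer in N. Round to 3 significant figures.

2110 N

k = Gd⁴/(8D³N_a) = (75.9×10³)(7.9⁴)/(8·49.0³·4) = 78.526 N/mm
F = k·δ = 78.526 × 26.9 = 2112.3 N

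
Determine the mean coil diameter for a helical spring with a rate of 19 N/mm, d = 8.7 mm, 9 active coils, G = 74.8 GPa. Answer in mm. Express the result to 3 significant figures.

D = (Gd⁴/(8N_a·k))^(1/3) = (74.8×10³·8.7⁴/(8·9·19))^(1/3)
  = (313251)^(1/3) = 67.9148 mm

67.9 mm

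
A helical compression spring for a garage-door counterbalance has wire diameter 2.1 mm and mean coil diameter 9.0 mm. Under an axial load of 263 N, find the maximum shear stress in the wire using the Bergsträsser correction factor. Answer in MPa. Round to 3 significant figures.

881 MPa

Spring index C = D/d = 9.0/2.1 = 4.2857
K_B = (4C+2)/(4C−3) = 19.143/14.143 = 1.3535
τ₀ = 8FD/(πd³) = 8·263·9.0/(π·2.1³) = 18936/29.094 = 650.85 MPa
τ_max = K·τ₀ = 1.3535 × 650.85 = 880.95 MPa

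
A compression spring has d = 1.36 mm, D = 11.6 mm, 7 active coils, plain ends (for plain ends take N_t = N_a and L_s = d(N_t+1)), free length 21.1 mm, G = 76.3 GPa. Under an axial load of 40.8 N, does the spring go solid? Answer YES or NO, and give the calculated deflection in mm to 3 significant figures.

YES, δ = 13.7 mm

k = Gd⁴/(8D³N_a) = (76.3×10³)(1.36⁴)/(8·11.6³·7) = 2.9862 N/mm
N_t = 7; L_s = 1.36·8 = 10.88 mm; δ_solid = L₀ − L_s = 21.1 − 10.88 = 10.22 mm
δ = F/k = 40.8/2.9862 = 13.663 mm
δ ≥ δ_solid → spring goes solid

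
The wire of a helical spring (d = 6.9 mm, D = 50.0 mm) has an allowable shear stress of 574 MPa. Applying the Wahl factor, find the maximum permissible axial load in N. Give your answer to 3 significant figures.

1230 N

C = D/d = 50.0/6.9 = 7.2464
K_W = (4C−1)/(4C−4) + 0.615/C = 27.986/24.986 + 0.0849 = 1.2049
τ_max = K·8FD/(πd³) → F_max = τ_allow·πd³/(8DK)
F_max = 574·π·6.9³/(8·50.0·1.2049) = 5.9239e+05/481.98 = 1229.1 N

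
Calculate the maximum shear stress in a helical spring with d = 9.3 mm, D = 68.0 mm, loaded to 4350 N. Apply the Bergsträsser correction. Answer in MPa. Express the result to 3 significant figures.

1110 MPa

Spring index C = D/d = 68.0/9.3 = 7.3118
K_B = (4C+2)/(4C−3) = 31.247/26.247 = 1.1905
τ₀ = 8FD/(πd³) = 8·4350·68.0/(π·9.3³) = 2.3664e+06/2527 = 936.46 MPa
τ_max = K·τ₀ = 1.1905 × 936.46 = 1114.9 MPa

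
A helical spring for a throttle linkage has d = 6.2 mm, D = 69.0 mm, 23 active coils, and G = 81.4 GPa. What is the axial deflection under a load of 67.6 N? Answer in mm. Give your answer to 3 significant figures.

k = Gd⁴/(8D³N_a) = (81.4×10³)(6.2⁴)/(8·69.0³·23) = 1.9899 N/mm
δ = F/k = 67.6 / 1.9899 = 33.972 mm

34.0 mm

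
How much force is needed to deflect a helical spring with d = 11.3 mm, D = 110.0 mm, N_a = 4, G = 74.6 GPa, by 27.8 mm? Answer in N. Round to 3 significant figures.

k = Gd⁴/(8D³N_a) = (74.6×10³)(11.3⁴)/(8·110.0³·4) = 28.558 N/mm
F = k·δ = 28.558 × 27.8 = 793.91 N

794 N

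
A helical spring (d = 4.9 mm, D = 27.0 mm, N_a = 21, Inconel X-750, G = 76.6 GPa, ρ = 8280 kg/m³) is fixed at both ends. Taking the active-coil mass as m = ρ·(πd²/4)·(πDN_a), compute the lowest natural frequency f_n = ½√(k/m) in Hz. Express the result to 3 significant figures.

110 Hz

k = Gd⁴/(8D³N_a) = (76.6×10³)(4.9⁴)/(8·27.0³·21) = 13.354 N/mm = 13354 N/m
Wire length L = πDN_a = π·27.0·21 = 1781.3 mm
m = ρ·(πd²/4)·L = 8280 × 18.857×10⁻⁶ m² × 1.7813 m = 0.27813 kg
f_n = ½√(k/m) = 0.5·√(13354/0.27813) = 0.5·√(48014) = 109.56 Hz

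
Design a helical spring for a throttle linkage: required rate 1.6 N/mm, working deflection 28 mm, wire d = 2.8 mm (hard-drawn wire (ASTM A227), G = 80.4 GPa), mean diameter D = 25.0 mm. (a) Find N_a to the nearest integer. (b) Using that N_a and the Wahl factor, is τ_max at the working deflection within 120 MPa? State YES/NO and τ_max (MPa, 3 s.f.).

(a) 25 coils; (b) NO, τ_max = 149 MPa

N_a = Gd⁴/(8D³k) = (80.4×10³)(2.8⁴)/(8·25.0³·1.6) = 24.71 → N_a = 25
Actual rate k = Gd⁴/(8D³·25) = 1.5814 N/mm
Working load F = kδ = 1.5814·28 = 44.279 N
C = 25.0/2.8 = 8.9286; K_W = (4C−1)/(4C−4)+0.615/C = 1.1635
τ_max = K_W·8FD/(πd³) = 1.1635·128.41 = 149.4 MPa
τ_max > 120 MPa → exceeds allowable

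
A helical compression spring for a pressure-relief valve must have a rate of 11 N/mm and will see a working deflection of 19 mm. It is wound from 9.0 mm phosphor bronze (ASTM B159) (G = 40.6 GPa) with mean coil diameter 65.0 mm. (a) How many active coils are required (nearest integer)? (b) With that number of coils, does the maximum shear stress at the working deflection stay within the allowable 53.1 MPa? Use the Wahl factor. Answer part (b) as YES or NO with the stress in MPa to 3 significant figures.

(a) 11 coils; (b) NO, τ_max = 57.3 MPa

N_a = Gd⁴/(8D³k) = (40.6×10³)(9.0⁴)/(8·65.0³·11) = 11.02 → N_a = 11
Actual rate k = Gd⁴/(8D³·11) = 11.022 N/mm
Working load F = kδ = 11.022·19 = 209.42 N
C = 65.0/9.0 = 7.2222; K_W = (4C−1)/(4C−4)+0.615/C = 1.2057
τ_max = K_W·8FD/(πd³) = 1.2057·47.55 = 57.331 MPa
τ_max > 53.1 MPa → exceeds allowable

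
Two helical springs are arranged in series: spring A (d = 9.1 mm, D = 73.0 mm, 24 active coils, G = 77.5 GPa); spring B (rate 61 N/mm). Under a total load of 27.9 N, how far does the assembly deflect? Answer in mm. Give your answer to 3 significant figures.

4.38 mm

k_A = Gd⁴/(8D³N_a) = (77.5×10³)(9.1⁴)/(8·73.0³·24) = 7.1154 N/mm
Series: 1/k_eq = 1/7.1154 + 1/61 = 0.15693; k_eq = 6.3721 N/mm
δ = F/k_eq = 27.9/6.3721 = 4.3785 mm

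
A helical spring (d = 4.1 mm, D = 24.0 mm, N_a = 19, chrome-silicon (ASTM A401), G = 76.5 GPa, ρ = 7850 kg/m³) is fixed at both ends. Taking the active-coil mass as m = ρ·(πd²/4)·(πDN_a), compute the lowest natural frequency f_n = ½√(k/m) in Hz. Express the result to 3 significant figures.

k = Gd⁴/(8D³N_a) = (76.5×10³)(4.1⁴)/(8·24.0³·19) = 10.288 N/mm = 10288 N/m
Wire length L = πDN_a = π·24.0·19 = 1432.6 mm
m = ρ·(πd²/4)·L = 7850 × 13.203×10⁻⁶ m² × 1.4326 m = 0.14847 kg
f_n = ½√(k/m) = 0.5·√(10288/0.14847) = 0.5·√(69291) = 131.62 Hz

132 Hz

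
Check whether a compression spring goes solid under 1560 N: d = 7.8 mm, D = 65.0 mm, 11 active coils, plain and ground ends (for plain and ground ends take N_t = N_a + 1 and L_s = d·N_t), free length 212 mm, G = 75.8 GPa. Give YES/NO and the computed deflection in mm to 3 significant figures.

YES, δ = 134 mm

k = Gd⁴/(8D³N_a) = (75.8×10³)(7.8⁴)/(8·65.0³·11) = 11.61 N/mm
N_t = 12; L_s = 7.8·12 = 93.6 mm; δ_solid = L₀ − L_s = 212 − 93.6 = 118.4 mm
δ = F/k = 1560/11.61 = 134.37 mm
δ ≥ δ_solid → spring goes solid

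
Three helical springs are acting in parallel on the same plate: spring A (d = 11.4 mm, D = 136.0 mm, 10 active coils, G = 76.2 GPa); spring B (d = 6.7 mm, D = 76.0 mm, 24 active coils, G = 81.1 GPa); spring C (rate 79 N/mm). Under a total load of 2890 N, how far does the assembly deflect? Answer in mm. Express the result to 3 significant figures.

33.1 mm

k_A = Gd⁴/(8D³N_a) = (76.2×10³)(11.4⁴)/(8·136.0³·10) = 6.3954 N/mm
k_B = Gd⁴/(8D³N_a) = (81.1×10³)(6.7⁴)/(8·76.0³·24) = 1.939 N/mm
Parallel: k_eq = 6.3954 + 1.939 + 79 = 87.334 N/mm
δ = F/k_eq = 2890/87.334 = 33.091 mm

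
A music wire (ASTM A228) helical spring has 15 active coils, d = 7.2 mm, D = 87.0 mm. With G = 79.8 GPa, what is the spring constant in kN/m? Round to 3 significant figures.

k = Gd⁴/(8D³N_a) = (79.8×10³ × 7.2⁴) / (8 × 87.0³ × 15)
  = 2.14453e+08 / 7.90204e+07 = 2.7139 N/mm

2.71 kN/m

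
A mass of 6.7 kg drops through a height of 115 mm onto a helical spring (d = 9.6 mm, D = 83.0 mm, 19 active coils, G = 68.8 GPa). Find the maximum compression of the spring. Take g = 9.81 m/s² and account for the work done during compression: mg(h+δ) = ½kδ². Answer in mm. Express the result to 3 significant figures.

58.2 mm

k = Gd⁴/(8D³N_a) = (68.8×10³)(9.6⁴)/(8·83.0³·19) = 6.7235 N/mm
W = mg = 6.7 × 9.81 = 65.727 N
½kδ² − Wδ − Wh = 0 → δ = (W + √(W² + 2kWh))/k
δ = (65.727 + √(4320 + 101641))/6.7235 = (65.727 + 325.52)/6.7235 = 58.19 mm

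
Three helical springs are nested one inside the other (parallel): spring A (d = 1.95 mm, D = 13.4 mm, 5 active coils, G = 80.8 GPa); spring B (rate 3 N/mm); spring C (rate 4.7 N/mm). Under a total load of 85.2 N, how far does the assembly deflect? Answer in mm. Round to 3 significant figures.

k_A = Gd⁴/(8D³N_a) = (80.8×10³)(1.95⁴)/(8·13.4³·5) = 12.139 N/mm
Parallel: k_eq = 12.139 + 3 + 4.7 = 19.839 N/mm
δ = F/k_eq = 85.2/19.839 = 4.2946 mm

4.29 mm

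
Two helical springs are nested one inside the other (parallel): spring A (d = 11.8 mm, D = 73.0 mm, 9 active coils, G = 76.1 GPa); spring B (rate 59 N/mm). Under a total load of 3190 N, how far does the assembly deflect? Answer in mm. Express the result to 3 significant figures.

k_A = Gd⁴/(8D³N_a) = (76.1×10³)(11.8⁴)/(8·73.0³·9) = 52.676 N/mm
Parallel: k_eq = 52.676 + 59 = 111.68 N/mm
δ = F/k_eq = 3190/111.68 = 28.565 mm

28.6 mm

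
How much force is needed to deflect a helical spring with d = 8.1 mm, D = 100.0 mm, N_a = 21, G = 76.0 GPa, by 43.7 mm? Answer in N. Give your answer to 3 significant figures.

85.1 N

k = Gd⁴/(8D³N_a) = (76.0×10³)(8.1⁴)/(8·100.0³·21) = 1.9474 N/mm
F = k·δ = 1.9474 × 43.7 = 85.099 N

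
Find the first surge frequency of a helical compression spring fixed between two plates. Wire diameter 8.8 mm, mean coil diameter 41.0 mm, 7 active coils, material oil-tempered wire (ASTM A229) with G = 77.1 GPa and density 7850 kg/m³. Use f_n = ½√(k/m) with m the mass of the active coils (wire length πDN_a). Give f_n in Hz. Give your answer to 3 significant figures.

k = Gd⁴/(8D³N_a) = (77.1×10³)(8.8⁴)/(8·41.0³·7) = 119.8 N/mm = 1.198e+05 N/m
Wire length L = πDN_a = π·41.0·7 = 901.64 mm
m = ρ·(πd²/4)·L = 7850 × 60.821×10⁻⁶ m² × 0.90164 m = 0.43048 kg
f_n = ½√(k/m) = 0.5·√(1.198e+05/0.43048) = 0.5·√(2.7828e+05) = 263.76 Hz

264 Hz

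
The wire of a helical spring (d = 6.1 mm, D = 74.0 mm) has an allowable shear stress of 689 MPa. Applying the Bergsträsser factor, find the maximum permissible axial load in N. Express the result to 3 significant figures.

C = D/d = 74.0/6.1 = 12.1311
K_B = (4C+2)/(4C−3) = 50.525/45.525 = 1.1098
τ_max = K·8FD/(πd³) → F_max = τ_allow·πd³/(8DK)
F_max = 689·π·6.1³/(8·74.0·1.1098) = 4.9131e+05/657.02 = 747.79 N

748 N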